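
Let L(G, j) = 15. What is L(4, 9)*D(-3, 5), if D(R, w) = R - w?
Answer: -120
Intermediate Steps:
L(4, 9)*D(-3, 5) = 15*(-3 - 1*5) = 15*(-3 - 5) = 15*(-8) = -120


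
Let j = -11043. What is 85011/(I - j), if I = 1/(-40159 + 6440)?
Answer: 2866485909/372358916 ≈ 7.6982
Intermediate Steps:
I = -1/33719 (I = 1/(-33719) = -1/33719 ≈ -2.9657e-5)
85011/(I - j) = 85011/(-1/33719 - 1*(-11043)) = 85011/(-1/33719 + 11043) = 85011/(372358916/33719) = 85011*(33719/372358916) = 2866485909/372358916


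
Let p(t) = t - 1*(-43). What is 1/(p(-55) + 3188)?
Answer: 1/3176 ≈ 0.00031486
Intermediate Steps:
p(t) = 43 + t (p(t) = t + 43 = 43 + t)
1/(p(-55) + 3188) = 1/((43 - 55) + 3188) = 1/(-12 + 3188) = 1/3176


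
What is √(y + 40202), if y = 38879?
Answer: √79081 ≈ 281.21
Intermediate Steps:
√(y + 40202) = √(38879 + 40202) = √79081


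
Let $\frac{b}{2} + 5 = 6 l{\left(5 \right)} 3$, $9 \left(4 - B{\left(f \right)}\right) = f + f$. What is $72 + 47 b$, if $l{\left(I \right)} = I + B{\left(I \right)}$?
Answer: $12950$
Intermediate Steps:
$B{\left(f \right)} = 4 - \frac{2 f}{9}$ ($B{\left(f \right)} = 4 - \frac{f + f}{9} = 4 - \frac{2 f}{9}$)
$l{\left(I \right)} = 4 + \frac{7 I}{9}$ ($l{\left(I \right)} = I - \left(-4 + \frac{2 I}{9}\right) = 4 + \frac{7 I}{9}$)
$b = 274$ ($b = -10 + 2 \cdot 6 \left(4 + \frac{7}{9} \cdot 5\right) 3 = -10 + 2 \cdot 6 \left(4 + \frac{35}{9}\right) 3 = -10 + 2 \cdot 6 \cdot \frac{71}{9} \cdot 3 = -10 + 2 \cdot \frac{142}{3} \cdot 3 = -10 + 2 \cdot 142 = -10 + 284 = 274$)
$72 + 47 b = 72 + 47 \cdot 274 = 72 + 12878 = 12950$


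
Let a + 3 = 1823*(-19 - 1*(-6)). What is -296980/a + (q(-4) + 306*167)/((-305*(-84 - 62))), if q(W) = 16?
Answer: 59164419/4325615 ≈ 13.678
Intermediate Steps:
a = -23702 (a = -3 + 1823*(-19 - 1*(-6)) = -3 + 1823*(-19 + 6) = -3 + 1823*(-13) = -3 - 23699 = -23702)
-296980/a + (q(-4) + 306*167)/((-305*(-84 - 62))) = -296980/(-23702) + (16 + 306*167)/((-305*(-84 - 62))) = -296980*(-1/23702) + (16 + 51102)/((-305*(-146))) = 148490/11851 + 51118/44530 = 148490/11851 + 51118*(1/44530) = 148490/11851 + 419/365 = 59164419/4325615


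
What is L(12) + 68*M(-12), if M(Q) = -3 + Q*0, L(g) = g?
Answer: -192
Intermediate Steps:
M(Q) = -3 (M(Q) = -3 + 0 = -3)
L(12) + 68*M(-12) = 12 + 68*(-3) = 12 - 204 = -192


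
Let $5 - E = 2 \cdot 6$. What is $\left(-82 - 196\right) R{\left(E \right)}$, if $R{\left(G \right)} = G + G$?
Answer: $3892$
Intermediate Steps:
$E = -7$ ($E = 5 - 2 \cdot 6 = 5 - 12 = -7$)
$R{\left(G \right)} = 2 G$
$\left(-82 - 196\right) R{\left(E \right)} = \left(-82 - 196\right) 2 \left(-7\right) = \left(-82 - 196\right) \left(-14\right) = \left(-278\right) \left(-14\right) = 3892$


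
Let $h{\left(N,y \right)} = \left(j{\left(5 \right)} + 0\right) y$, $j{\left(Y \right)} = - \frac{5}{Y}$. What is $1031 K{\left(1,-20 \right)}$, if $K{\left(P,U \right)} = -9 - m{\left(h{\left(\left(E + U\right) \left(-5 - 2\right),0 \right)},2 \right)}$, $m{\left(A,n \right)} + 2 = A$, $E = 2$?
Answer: $-7217$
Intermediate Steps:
$h{\left(N,y \right)} = - y$ ($h{\left(N,y \right)} = \left(- \frac{5}{5} + 0\right) y = \left(\left(-5\right) \frac{1}{5} + 0\right) y = \left(-1 + 0\right) y = - y$)
$m{\left(A,n \right)} = -2 + A$
$K{\left(P,U \right)} = -7$ ($K{\left(P,U \right)} = -9 - \left(-2 - 0\right) = -9 - \left(-2 + 0\right) = -9 - -2 = -9 + 2 = -7$)
$1031 K{\left(1,-20 \right)} = 1031 \left(-7\right) = -7217$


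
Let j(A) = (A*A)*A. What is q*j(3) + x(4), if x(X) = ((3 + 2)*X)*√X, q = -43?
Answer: -1121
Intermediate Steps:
j(A) = A³ (j(A) = A²*A = A³)
x(X) = 5*X^(3/2) (x(X) = (5*X)*√X = 5*X^(3/2))
q*j(3) + x(4) = -43*3³ + 5*4^(3/2) = -43*27 + 5*8 = -1161 + 40 = -1121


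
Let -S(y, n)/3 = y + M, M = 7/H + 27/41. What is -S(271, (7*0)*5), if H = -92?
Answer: 3073227/3772 ≈ 814.75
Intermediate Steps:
M = 2197/3772 (M = 7/(-92) + 27/41 = 7*(-1/92) + 27*(1/41) = -7/92 + 27/41 = 2197/3772 ≈ 0.58245)
S(y, n) = -6591/3772 - 3*y (S(y, n) = -3*(y + 2197/3772) = -3*(2197/3772 + y) = -6591/3772 - 3*y)
-S(271, (7*0)*5) = -(-6591/3772 - 3*271) = -(-6591/3772 - 813) = -1*(-3073227/3772) = 3073227/3772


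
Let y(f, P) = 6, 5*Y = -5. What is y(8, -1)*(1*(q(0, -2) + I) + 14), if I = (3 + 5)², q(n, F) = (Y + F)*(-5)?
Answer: 558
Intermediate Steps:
Y = -1 (Y = (⅕)*(-5) = -1)
q(n, F) = 5 - 5*F (q(n, F) = (-1 + F)*(-5) = 5 - 5*F)
I = 64 (I = 8² = 64)
y(8, -1)*(1*(q(0, -2) + I) + 14) = 6*(1*((5 - 5*(-2)) + 64) + 14) = 6*(1*((5 + 10) + 64) + 14) = 6*(1*(15 + 64) + 14) = 6*(1*79 + 14) = 6*(79 + 14) = 6*93 = 558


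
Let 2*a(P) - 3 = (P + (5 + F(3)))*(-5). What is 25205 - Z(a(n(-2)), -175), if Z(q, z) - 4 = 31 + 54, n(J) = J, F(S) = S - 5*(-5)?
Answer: 25116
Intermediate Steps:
F(S) = 25 + S (F(S) = S + 25 = 25 + S)
a(P) = -81 - 5*P/2 (a(P) = 3/2 + ((P + (5 + (25 + 3)))*(-5))/2 = 3/2 + ((P + (5 + 28))*(-5))/2 = 3/2 + ((P + 33)*(-5))/2 = 3/2 + ((33 + P)*(-5))/2 = 3/2 + (-165 - 5*P)/2 = 3/2 + (-165/2 - 5*P/2) = -81 - 5*P/2)
Z(q, z) = 89 (Z(q, z) = 4 + (31 + 54) = 4 + 85 = 89)
25205 - Z(a(n(-2)), -175) = 25205 - 1*89 = 25205 - 89 = 25116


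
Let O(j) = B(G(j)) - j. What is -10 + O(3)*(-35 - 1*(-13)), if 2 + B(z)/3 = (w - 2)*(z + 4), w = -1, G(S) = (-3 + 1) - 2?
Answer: 188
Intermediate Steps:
G(S) = -4 (G(S) = -2 - 2 = -4)
B(z) = -42 - 9*z (B(z) = -6 + 3*((-1 - 2)*(z + 4)) = -6 + 3*(-3*(4 + z)) = -6 + 3*(-12 - 3*z) = -6 + (-36 - 9*z) = -42 - 9*z)
O(j) = -6 - j (O(j) = (-42 - 9*(-4)) - j = (-42 + 36) - j = -6 - j)
-10 + O(3)*(-35 - 1*(-13)) = -10 + (-6 - 1*3)*(-35 - 1*(-13)) = -10 + (-6 - 3)*(-35 + 13) = -10 - 9*(-22) = -10 + 198 = 188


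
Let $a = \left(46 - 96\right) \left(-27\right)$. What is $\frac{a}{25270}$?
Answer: $\frac{135}{2527} \approx 0.053423$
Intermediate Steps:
$a = 1350$ ($a = \left(-50\right) \left(-27\right) = 1350$)
$\frac{a}{25270} = \frac{1350}{25270} = 1350 \cdot \frac{1}{25270} = \frac{135}{2527}$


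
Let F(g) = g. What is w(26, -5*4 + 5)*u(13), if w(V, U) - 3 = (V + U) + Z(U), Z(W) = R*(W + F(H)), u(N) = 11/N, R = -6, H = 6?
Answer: 748/13 ≈ 57.538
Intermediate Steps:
Z(W) = -36 - 6*W (Z(W) = -6*(W + 6) = -6*(6 + W) = -36 - 6*W)
w(V, U) = -33 + V - 5*U (w(V, U) = 3 + ((V + U) + (-36 - 6*U)) = 3 + ((U + V) + (-36 - 6*U)) = 3 + (-36 + V - 5*U) = -33 + V - 5*U)
w(26, -5*4 + 5)*u(13) = (-33 + 26 - 5*(-5*4 + 5))*(11/13) = (-33 + 26 - 5*(-20 + 5))*(11*(1/13)) = (-33 + 26 - 5*(-15))*(11/13) = (-33 + 26 + 75)*(11/13) = 68*(11/13) = 748/13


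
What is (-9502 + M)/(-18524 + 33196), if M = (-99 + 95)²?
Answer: -4743/7336 ≈ -0.64654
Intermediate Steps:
M = 16 (M = (-4)² = 16)
(-9502 + M)/(-18524 + 33196) = (-9502 + 16)/(-18524 + 33196) = -9486/14672 = -9486*1/14672 = -4743/7336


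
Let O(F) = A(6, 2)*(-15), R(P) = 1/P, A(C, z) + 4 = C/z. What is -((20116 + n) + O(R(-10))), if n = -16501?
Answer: -3630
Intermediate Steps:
A(C, z) = -4 + C/z
O(F) = 15 (O(F) = (-4 + 6/2)*(-15) = (-4 + 6*(½))*(-15) = (-4 + 3)*(-15) = -1*(-15) = 15)
-((20116 + n) + O(R(-10))) = -((20116 - 16501) + 15) = -(3615 + 15) = -1*3630 = -3630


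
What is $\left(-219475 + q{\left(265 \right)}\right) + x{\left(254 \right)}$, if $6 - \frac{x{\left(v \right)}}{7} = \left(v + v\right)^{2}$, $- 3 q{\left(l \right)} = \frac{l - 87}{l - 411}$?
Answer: $- \frac{443667850}{219} \approx -2.0259 \cdot 10^{6}$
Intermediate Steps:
$q{\left(l \right)} = - \frac{-87 + l}{3 \left(-411 + l\right)}$ ($q{\left(l \right)} = - \frac{\left(l - 87\right) \frac{1}{l - 411}}{3} = - \frac{\left(-87 + l\right) \frac{1}{-411 + l}}{3} = - \frac{\frac{1}{-411 + l} \left(-87 + l\right)}{3} = - \frac{-87 + l}{3 \left(-411 + l\right)}$)
$x{\left(v \right)} = 42 - 28 v^{2}$ ($x{\left(v \right)} = 42 - 7 \left(v + v\right)^{2} = 42 - 7 \left(2 v\right)^{2} = 42 - 7 \cdot 4 v^{2} = 42 - 28 v^{2}$)
$\left(-219475 + q{\left(265 \right)}\right) + x{\left(254 \right)} = \left(-219475 + \frac{87 - 265}{3 \left(-411 + 265\right)}\right) + \left(42 - 28 \cdot 254^{2}\right) = \left(-219475 + \frac{87 - 265}{3 \left(-146\right)}\right) + \left(42 - 1806448\right) = \left(-219475 + \frac{1}{3} \left(- \frac{1}{146}\right) \left(-178\right)\right) + \left(42 - 1806448\right) = \left(-219475 + \frac{89}{219}\right) - 1806406 = - \frac{48064936}{219} - 1806406 = - \frac{443667850}{219}$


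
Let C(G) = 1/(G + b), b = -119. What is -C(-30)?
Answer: 1/149 ≈ 0.0067114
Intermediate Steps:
C(G) = 1/(-119 + G) (C(G) = 1/(G - 119) = 1/(-119 + G))
-C(-30) = -1/(-119 - 30) = -1/(-149) = -1*(-1/149) = 1/149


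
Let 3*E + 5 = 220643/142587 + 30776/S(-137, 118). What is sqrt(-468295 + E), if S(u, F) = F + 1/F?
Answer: I*sqrt(8203661152276556557003)/132368265 ≈ 684.26*I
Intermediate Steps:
E = 510959220316/5956571925 (E = -5/3 + (220643/142587 + 30776/(118 + 1/118))/3 = -5/3 + (220643*(1/142587) + 30776/(118 + 1/118))/3 = -5/3 + (220643/142587 + 30776/(13925/118))/3 = -5/3 + (220643/142587 + 30776*(118/13925))/3 = -5/3 + (220643/142587 + 3631568/13925)/3 = -5/3 + (1/3)*(520886840191/1985523975) = -5/3 + 520886840191/5956571925 = 510959220316/5956571925 ≈ 85.781)
sqrt(-468295 + E) = sqrt(-468295 + 510959220316/5956571925) = sqrt(-2788921890397559/5956571925) = I*sqrt(8203661152276556557003)/132368265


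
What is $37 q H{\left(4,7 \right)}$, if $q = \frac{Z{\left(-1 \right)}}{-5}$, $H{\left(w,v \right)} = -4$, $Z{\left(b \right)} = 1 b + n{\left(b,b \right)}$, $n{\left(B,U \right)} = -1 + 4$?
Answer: $\frac{296}{5} \approx 59.2$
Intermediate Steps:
$n{\left(B,U \right)} = 3$
$Z{\left(b \right)} = 3 + b$ ($Z{\left(b \right)} = 1 b + 3 = b + 3 = 3 + b$)
$q = - \frac{2}{5}$ ($q = \frac{3 - 1}{-5} = 2 \left(- \frac{1}{5}\right) = - \frac{2}{5} \approx -0.4$)
$37 q H{\left(4,7 \right)} = 37 \left(- \frac{2}{5}\right) \left(-4\right) = \left(- \frac{74}{5}\right) \left(-4\right) = \frac{296}{5}$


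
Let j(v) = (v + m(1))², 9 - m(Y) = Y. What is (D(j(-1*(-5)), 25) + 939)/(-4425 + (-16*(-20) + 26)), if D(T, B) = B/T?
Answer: -158716/689351 ≈ -0.23024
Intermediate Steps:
m(Y) = 9 - Y
j(v) = (8 + v)² (j(v) = (v + (9 - 1*1))² = (v + (9 - 1))² = (v + 8)² = (8 + v)²)
(D(j(-1*(-5)), 25) + 939)/(-4425 + (-16*(-20) + 26)) = (25/((8 - 1*(-5))²) + 939)/(-4425 + (-16*(-20) + 26)) = (25/((8 + 5)²) + 939)/(-4425 + (320 + 26)) = (25/(13²) + 939)/(-4425 + 346) = (25/169 + 939)/(-4079) = (25*(1/169) + 939)*(-1/4079) = (25/169 + 939)*(-1/4079) = (158716/169)*(-1/4079) = -158716/689351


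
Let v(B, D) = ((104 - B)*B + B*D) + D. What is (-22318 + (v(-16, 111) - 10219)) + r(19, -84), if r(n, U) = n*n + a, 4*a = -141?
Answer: -143185/4 ≈ -35796.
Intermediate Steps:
a = -141/4 (a = (¼)*(-141) = -141/4 ≈ -35.250)
v(B, D) = D + B*D + B*(104 - B) (v(B, D) = (B*(104 - B) + B*D) + D = (B*D + B*(104 - B)) + D = D + B*D + B*(104 - B))
r(n, U) = -141/4 + n² (r(n, U) = n*n - 141/4 = n² - 141/4 = -141/4 + n²)
(-22318 + (v(-16, 111) - 10219)) + r(19, -84) = (-22318 + ((111 - 1*(-16)² + 104*(-16) - 16*111) - 10219)) + (-141/4 + 19²) = (-22318 + ((111 - 1*256 - 1664 - 1776) - 10219)) + (-141/4 + 361) = (-22318 + ((111 - 256 - 1664 - 1776) - 10219)) + 1303/4 = (-22318 + (-3585 - 10219)) + 1303/4 = (-22318 - 13804) + 1303/4 = -36122 + 1303/4 = -143185/4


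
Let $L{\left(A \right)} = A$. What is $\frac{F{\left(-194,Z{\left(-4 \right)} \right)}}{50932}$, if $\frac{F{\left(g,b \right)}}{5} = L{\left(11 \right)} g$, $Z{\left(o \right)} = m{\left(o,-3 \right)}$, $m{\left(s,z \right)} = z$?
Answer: $- \frac{5335}{25466} \approx -0.2095$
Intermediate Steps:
$Z{\left(o \right)} = -3$
$F{\left(g,b \right)} = 55 g$ ($F{\left(g,b \right)} = 5 \cdot 11 g = 55 g$)
$\frac{F{\left(-194,Z{\left(-4 \right)} \right)}}{50932} = \frac{55 \left(-194\right)}{50932} = \left(-10670\right) \frac{1}{50932} = - \frac{5335}{25466}$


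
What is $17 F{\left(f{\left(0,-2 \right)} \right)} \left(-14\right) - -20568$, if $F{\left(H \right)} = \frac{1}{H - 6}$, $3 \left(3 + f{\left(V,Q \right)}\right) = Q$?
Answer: $\frac{597186}{29} \approx 20593.0$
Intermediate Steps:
$f{\left(V,Q \right)} = -3 + \frac{Q}{3}$
$F{\left(H \right)} = \frac{1}{-6 + H}$
$17 F{\left(f{\left(0,-2 \right)} \right)} \left(-14\right) - -20568 = \frac{17}{-6 + \left(-3 + \frac{1}{3} \left(-2\right)\right)} \left(-14\right) - -20568 = \frac{17}{-6 - \frac{11}{3}} \left(-14\right) + 20568 = \frac{17}{- \frac{29}{3}} \left(-14\right) + 20568 = 17 \left(- \frac{3}{29}\right) \left(-14\right) + 20568 = \left(- \frac{51}{29}\right) \left(-14\right) + 20568 = \frac{714}{29} + 20568 = \frac{597186}{29}$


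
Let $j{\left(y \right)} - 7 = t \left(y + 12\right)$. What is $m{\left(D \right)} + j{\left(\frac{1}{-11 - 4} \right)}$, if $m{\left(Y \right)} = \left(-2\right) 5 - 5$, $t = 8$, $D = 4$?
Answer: $\frac{1312}{15} \approx 87.467$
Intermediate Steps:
$j{\left(y \right)} = 103 + 8 y$ ($j{\left(y \right)} = 7 + 8 \left(y + 12\right) = 7 + 8 \left(12 + y\right) = 7 + \left(96 + 8 y\right) = 103 + 8 y$)
$m{\left(Y \right)} = -15$ ($m{\left(Y \right)} = -10 - 5 = -15$)
$m{\left(D \right)} + j{\left(\frac{1}{-11 - 4} \right)} = -15 + \left(103 + \frac{8}{-11 - 4}\right) = -15 + \left(103 + \frac{8}{-15}\right) = -15 + \left(103 + 8 \left(- \frac{1}{15}\right)\right) = -15 + \left(103 - \frac{8}{15}\right) = -15 + \frac{1537}{15} = \frac{1312}{15}$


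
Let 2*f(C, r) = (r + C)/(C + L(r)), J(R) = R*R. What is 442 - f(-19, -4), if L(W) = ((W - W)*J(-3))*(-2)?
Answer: 16773/38 ≈ 441.39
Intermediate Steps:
J(R) = R²
L(W) = 0 (L(W) = ((W - W)*(-3)²)*(-2) = (0*9)*(-2) = 0*(-2) = 0)
f(C, r) = (C + r)/(2*C) (f(C, r) = ((r + C)/(C + 0))/2 = ((C + r)/C)/2 = (C + r)/(2*C))
442 - f(-19, -4) = 442 - (-19 - 4)/(2*(-19)) = 442 - (-1)*(-23)/(2*19) = 442 - 1*23/38 = 442 - 23/38 = 16773/38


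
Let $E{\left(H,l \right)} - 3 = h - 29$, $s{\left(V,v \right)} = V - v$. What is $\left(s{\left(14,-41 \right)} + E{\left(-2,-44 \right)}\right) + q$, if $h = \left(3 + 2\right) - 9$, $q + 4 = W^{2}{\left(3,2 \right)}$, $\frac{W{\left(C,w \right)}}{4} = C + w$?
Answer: $421$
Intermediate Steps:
$W{\left(C,w \right)} = 4 C + 4 w$ ($W{\left(C,w \right)} = 4 \left(C + w\right) = 4 C + 4 w$)
$q = 396$ ($q = -4 + \left(4 \cdot 3 + 4 \cdot 2\right)^{2} = -4 + \left(12 + 8\right)^{2} = -4 + 20^{2} = -4 + 400 = 396$)
$h = -4$ ($h = 5 - 9 = -4$)
$E{\left(H,l \right)} = -30$ ($E{\left(H,l \right)} = 3 - 33 = -30$)
$\left(s{\left(14,-41 \right)} + E{\left(-2,-44 \right)}\right) + q = \left(\left(14 - -41\right) - 30\right) + 396 = \left(\left(14 + 41\right) - 30\right) + 396 = \left(55 - 30\right) + 396 = 25 + 396 = 421$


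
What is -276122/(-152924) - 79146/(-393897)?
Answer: 20144491723/10039384138 ≈ 2.0065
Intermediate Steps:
-276122/(-152924) - 79146/(-393897) = -276122*(-1/152924) - 79146*(-1/393897) = 138061/76462 + 26382/131299 = 20144491723/10039384138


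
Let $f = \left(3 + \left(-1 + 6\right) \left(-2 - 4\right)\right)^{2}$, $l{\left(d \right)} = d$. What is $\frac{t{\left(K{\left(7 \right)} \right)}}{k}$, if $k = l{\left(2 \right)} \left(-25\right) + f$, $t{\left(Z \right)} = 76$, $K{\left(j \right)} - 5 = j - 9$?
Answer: $\frac{76}{679} \approx 0.11193$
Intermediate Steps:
$K{\left(j \right)} = -4 + j$ ($K{\left(j \right)} = 5 + \left(j - 9\right) = 5 + \left(-9 + j\right) = -4 + j$)
$f = 729$ ($f = \left(3 + 5 \left(-6\right)\right)^{2} = \left(3 - 30\right)^{2} = \left(-27\right)^{2} = 729$)
$k = 679$ ($k = 2 \left(-25\right) + 729 = -50 + 729 = 679$)
$\frac{t{\left(K{\left(7 \right)} \right)}}{k} = \frac{76}{679}$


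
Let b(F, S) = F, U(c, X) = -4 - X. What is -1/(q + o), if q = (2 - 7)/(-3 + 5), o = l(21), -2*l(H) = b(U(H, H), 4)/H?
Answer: 21/40 ≈ 0.52500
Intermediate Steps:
l(H) = -(-4 - H)/(2*H)
o = 25/42 (o = (½)*(4 + 21)/21 = (½)*(1/21)*25 = 25/42 ≈ 0.59524)
q = -5/2 ≈ -2.5000
-1/(q + o) = -1/(-5/2 + 25/42) = -1/(-40/21) = -1*(-21/40) = 21/40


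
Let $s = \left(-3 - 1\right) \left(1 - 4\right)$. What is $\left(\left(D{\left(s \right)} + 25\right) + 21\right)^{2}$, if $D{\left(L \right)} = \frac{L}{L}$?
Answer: $2209$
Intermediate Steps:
$s = 12$ ($s = - 4 \left(1 + \left(-5 + 1\right)\right) = - 4 \left(1 - 4\right) = \left(-4\right) \left(-3\right) = 12$)
$D{\left(L \right)} = 1$
$\left(\left(D{\left(s \right)} + 25\right) + 21\right)^{2} = \left(\left(1 + 25\right) + 21\right)^{2} = \left(26 + 21\right)^{2} = 47^{2} = 2209$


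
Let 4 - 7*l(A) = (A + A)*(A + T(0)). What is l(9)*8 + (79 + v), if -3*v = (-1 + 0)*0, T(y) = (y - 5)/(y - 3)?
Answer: -951/7 ≈ -135.86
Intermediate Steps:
T(y) = (-5 + y)/(-3 + y)
l(A) = 4/7 - 2*A*(5/3 + A)/7 (l(A) = 4/7 - (A + A)*(A + (-5 + 0)/(-3 + 0))/7 = 4/7 - 2*A*(A - 5/(-3))/7 = 4/7 - 2*A*(A - 1/3*(-5))/7 = 4/7 - 2*A*(A + 5/3)/7 = 4/7 - 2*A*(5/3 + A)/7)
v = 0 (v = -(-1 + 0)*0/3 = -(-1)*0/3 = -1/3*0 = 0)
l(9)*8 + (79 + v) = (4/7 - 10/21*9 - 2/7*9**2)*8 + (79 + 0) = (4/7 - 30/7 - 2/7*81)*8 + 79 = (4/7 - 30/7 - 162/7)*8 + 79 = -188/7*8 + 79 = -1504/7 + 79 = -951/7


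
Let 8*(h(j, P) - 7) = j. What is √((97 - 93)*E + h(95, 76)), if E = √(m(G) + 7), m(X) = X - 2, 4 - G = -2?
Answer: √(302 + 64*√11)/4 ≈ 5.6693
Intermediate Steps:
G = 6 (G = 4 - 1*(-2) = 4 + 2 = 6)
m(X) = -2 + X
E = √11 (E = √((-2 + 6) + 7) = √(4 + 7) = √11 ≈ 3.3166)
h(j, P) = 7 + j/8
√((97 - 93)*E + h(95, 76)) = √((97 - 93)*√11 + (7 + (⅛)*95)) = √(4*√11 + (7 + 95/8)) = √(4*√11 + 151/8) = √(151/8 + 4*√11)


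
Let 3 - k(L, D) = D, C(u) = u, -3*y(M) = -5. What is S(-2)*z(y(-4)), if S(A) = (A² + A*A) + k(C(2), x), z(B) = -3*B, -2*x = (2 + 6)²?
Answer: -215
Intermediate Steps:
y(M) = 5/3 (y(M) = -⅓*(-5) = 5/3)
x = -32 (x = -(2 + 6)²/2 = -½*8² = -½*64 = -32)
k(L, D) = 3 - D
S(A) = 35 + 2*A² (S(A) = (A² + A*A) + (3 - 1*(-32)) = (A² + A²) + (3 + 32) = 2*A² + 35 = 35 + 2*A²)
S(-2)*z(y(-4)) = (35 + 2*(-2)²)*(-3*5/3) = (35 + 2*4)*(-5) = (35 + 8)*(-5) = 43*(-5) = -215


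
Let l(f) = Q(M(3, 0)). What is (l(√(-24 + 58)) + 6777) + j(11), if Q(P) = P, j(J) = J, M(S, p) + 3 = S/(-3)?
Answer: 6784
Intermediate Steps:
M(S, p) = -3 - S/3 (M(S, p) = -3 + S/(-3) = -3 + S*(-⅓) = -3 - S/3)
l(f) = -4 (l(f) = -3 - ⅓*3 = -3 - 1 = -4)
(l(√(-24 + 58)) + 6777) + j(11) = (-4 + 6777) + 11 = 6773 + 11 = 6784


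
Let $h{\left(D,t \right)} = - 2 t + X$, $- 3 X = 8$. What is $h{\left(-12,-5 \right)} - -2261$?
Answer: $\frac{6805}{3} \approx 2268.3$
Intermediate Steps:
$X = - \frac{8}{3}$ ($X = \left(- \frac{1}{3}\right) 8 = - \frac{8}{3} \approx -2.6667$)
$h{\left(D,t \right)} = - \frac{8}{3} - 2 t$ ($h{\left(D,t \right)} = - 2 t - \frac{8}{3} = - \frac{8}{3} - 2 t$)
$h{\left(-12,-5 \right)} - -2261 = \left(- \frac{8}{3} - -10\right) - -2261 = \left(- \frac{8}{3} + 10\right) + 2261 = \frac{22}{3} + 2261 = \frac{6805}{3}$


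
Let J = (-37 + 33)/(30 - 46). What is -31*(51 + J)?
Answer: -6355/4 ≈ -1588.8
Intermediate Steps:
J = 1/4 (J = -4/(-16) = -4*(-1/16) = 1/4 ≈ 0.25000)
-31*(51 + J) = -31*(51 + 1/4) = -31*205/4 = -6355/4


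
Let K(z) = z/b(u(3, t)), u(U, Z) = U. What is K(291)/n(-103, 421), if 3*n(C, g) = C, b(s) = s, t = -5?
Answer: -291/103 ≈ -2.8252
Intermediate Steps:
n(C, g) = C/3
K(z) = z/3
K(291)/n(-103, 421) = ((⅓)*291)/(((⅓)*(-103))) = 97/(-103/3) = 97*(-3/103) = -291/103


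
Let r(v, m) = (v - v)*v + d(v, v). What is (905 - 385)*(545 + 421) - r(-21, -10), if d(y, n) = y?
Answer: 502341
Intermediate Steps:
r(v, m) = v (r(v, m) = (v - v)*v + v = 0*v + v = 0 + v = v)
(905 - 385)*(545 + 421) - r(-21, -10) = (905 - 385)*(545 + 421) - 1*(-21) = 520*966 + 21 = 502320 + 21 = 502341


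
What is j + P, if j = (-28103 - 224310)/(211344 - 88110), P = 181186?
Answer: 22328023111/123234 ≈ 1.8118e+5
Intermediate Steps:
j = -252413/123234 ≈ -2.0482
j + P = -252413/123234 + 181186 = 22328023111/123234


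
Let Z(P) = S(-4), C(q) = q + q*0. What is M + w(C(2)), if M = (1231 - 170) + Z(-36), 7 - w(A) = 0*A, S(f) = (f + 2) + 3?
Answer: 1069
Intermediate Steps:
C(q) = q (C(q) = q + 0 = q)
S(f) = 5 + f (S(f) = (2 + f) + 3 = 5 + f)
w(A) = 7 (w(A) = 7 - 0*A = 7 - 1*0 = 7 + 0 = 7)
Z(P) = 1 (Z(P) = 5 - 4 = 1)
M = 1062 (M = (1231 - 170) + 1 = 1061 + 1 = 1062)
M + w(C(2)) = 1062 + 7 = 1069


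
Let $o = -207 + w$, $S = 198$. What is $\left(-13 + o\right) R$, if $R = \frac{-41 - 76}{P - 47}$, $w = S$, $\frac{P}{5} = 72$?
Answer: $\frac{2574}{313} \approx 8.2236$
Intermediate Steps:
$P = 360$ ($P = 5 \cdot 72 = 360$)
$w = 198$
$o = -9$ ($o = -207 + 198 = -9$)
$R = - \frac{117}{313}$ ($R = \frac{-41 - 76}{360 - 47} = - \frac{117}{313} \approx -0.3738$)
$\left(-13 + o\right) R = \left(-13 - 9\right) \left(- \frac{117}{313}\right) = \left(-22\right) \left(- \frac{117}{313}\right) = \frac{2574}{313}$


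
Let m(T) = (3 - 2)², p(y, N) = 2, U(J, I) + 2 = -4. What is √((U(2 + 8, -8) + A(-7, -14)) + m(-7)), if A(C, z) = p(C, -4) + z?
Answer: I*√17 ≈ 4.1231*I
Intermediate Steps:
U(J, I) = -6 (U(J, I) = -2 - 4 = -6)
A(C, z) = 2 + z
m(T) = 1 (m(T) = 1² = 1)
√((U(2 + 8, -8) + A(-7, -14)) + m(-7)) = √((-6 + (2 - 14)) + 1) = √((-6 - 12) + 1) = √(-18 + 1) = √(-17) = I*√17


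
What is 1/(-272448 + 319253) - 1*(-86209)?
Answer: 4035012246/46805 ≈ 86209.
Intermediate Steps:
1/(-272448 + 319253) - 1*(-86209) = 1/46805 + 86209 = 4035012246/46805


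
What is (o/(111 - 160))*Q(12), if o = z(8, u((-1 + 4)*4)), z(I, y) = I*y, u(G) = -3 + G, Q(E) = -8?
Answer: 576/49 ≈ 11.755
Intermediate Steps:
o = 72 (o = 8*(-3 + (-1 + 4)*4) = 8*(-3 + 3*4) = 8*(-3 + 12) = 8*9 = 72)
(o/(111 - 160))*Q(12) = (72/(111 - 160))*(-8) = (72/(-49))*(-8) = (72*(-1/49))*(-8) = -72/49*(-8) = 576/49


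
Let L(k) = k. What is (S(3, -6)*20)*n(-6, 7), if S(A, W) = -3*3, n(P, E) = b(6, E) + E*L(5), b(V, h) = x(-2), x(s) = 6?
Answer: -7380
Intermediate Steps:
b(V, h) = 6
n(P, E) = 6 + 5*E (n(P, E) = 6 + E*5 = 6 + 5*E)
S(A, W) = -9
(S(3, -6)*20)*n(-6, 7) = (-9*20)*(6 + 5*7) = -180*(6 + 35) = -180*41 = -7380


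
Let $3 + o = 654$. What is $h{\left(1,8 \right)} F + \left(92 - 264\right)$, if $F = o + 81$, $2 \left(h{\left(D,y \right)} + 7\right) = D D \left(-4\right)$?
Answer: $-6760$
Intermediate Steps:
$o = 651$ ($o = -3 + 654 = 651$)
$h{\left(D,y \right)} = -7 - 2 D^{2}$ ($h{\left(D,y \right)} = -7 + \frac{D D \left(-4\right)}{2} = -7 + \frac{D^{2} \left(-4\right)}{2} = -7 + \frac{\left(-4\right) D^{2}}{2} = -7 - 2 D^{2}$)
$F = 732$ ($F = 651 + 81 = 732$)
$h{\left(1,8 \right)} F + \left(92 - 264\right) = \left(-7 - 2 \cdot 1^{2}\right) 732 + \left(92 - 264\right) = \left(-7 - 2\right) 732 - 172 = \left(-9\right) 732 - 172 = -6588 - 172 = -6760$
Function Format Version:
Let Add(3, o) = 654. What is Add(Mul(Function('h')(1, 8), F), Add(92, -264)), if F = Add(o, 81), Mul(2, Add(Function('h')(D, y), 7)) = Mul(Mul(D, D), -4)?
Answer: -6760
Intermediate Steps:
o = 651 (o = Add(-3, 654) = 651)
Function('h')(D, y) = Add(-7, Mul(-2, Pow(D, 2))) (Function('h')(D, y) = Add(-7, Mul(Rational(1, 2), Mul(Mul(D, D), -4))) = Add(-7, Mul(Rational(1, 2), Mul(Pow(D, 2), -4))) = Add(-7, Mul(Rational(1, 2), Mul(-4, Pow(D, 2)))) = Add(-7, Mul(-2, Pow(D, 2))))
F = 732 (F = Add(651, 81) = 732)
Add(Mul(Function('h')(1, 8), F), Add(92, -264)) = Add(Mul(Add(-7, Mul(-2, Pow(1, 2))), 732), Add(92, -264)) = Add(Mul(Add(-7, Mul(-2, 1)), 732), -172) = Add(Mul(Add(-7, -2), 732), -172) = Add(Mul(-9, 732), -172) = Add(-6588, -172) = -6760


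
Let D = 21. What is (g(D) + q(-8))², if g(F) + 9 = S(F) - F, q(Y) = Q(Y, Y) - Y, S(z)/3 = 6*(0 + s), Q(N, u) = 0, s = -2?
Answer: 3364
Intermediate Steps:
S(z) = -36 (S(z) = 3*(6*(0 - 2)) = 3*(6*(-2)) = 3*(-12) = -36)
q(Y) = -Y (q(Y) = 0 - Y = -Y)
g(F) = -45 - F (g(F) = -9 + (-36 - F) = -45 - F)
(g(D) + q(-8))² = ((-45 - 1*21) - 1*(-8))² = ((-45 - 21) + 8)² = (-66 + 8)² = (-58)² = 3364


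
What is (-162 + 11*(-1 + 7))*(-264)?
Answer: 25344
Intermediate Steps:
(-162 + 11*(-1 + 7))*(-264) = (-162 + 11*6)*(-264) = (-162 + 66)*(-264) = -96*(-264) = 25344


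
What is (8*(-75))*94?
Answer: -56400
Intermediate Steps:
(8*(-75))*94 = -600*94 = -56400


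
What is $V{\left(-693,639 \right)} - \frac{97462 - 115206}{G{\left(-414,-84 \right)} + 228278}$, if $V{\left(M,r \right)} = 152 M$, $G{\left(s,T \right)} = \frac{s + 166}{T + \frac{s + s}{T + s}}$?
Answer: $- \frac{41082917214000}{390018109} \approx -1.0534 \cdot 10^{5}$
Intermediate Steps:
$G{\left(s,T \right)} = \frac{166 + s}{T + \frac{2 s}{T + s}}$
$V{\left(-693,639 \right)} - \frac{97462 - 115206}{G{\left(-414,-84 \right)} + 228278} = 152 \left(-693\right) - \frac{97462 - 115206}{\frac{\left(-414\right)^{2} + 166 \left(-84\right) + 166 \left(-414\right) - -34776}{\left(-84\right)^{2} + 2 \left(-414\right) - -34776} + 228278} = -105336 - - \frac{17744}{\frac{171396 - 13944 - 68724 + 34776}{7056 - 828 + 34776} + 228278} = -105336 - - \frac{17744}{\frac{1}{41004} \cdot 123504 + 228278} = -105336 - - \frac{17744}{\frac{10292}{3417} + 228278} = -105336 - - \frac{17744}{\frac{780036218}{3417}} = -105336 - \left(-17744\right) \frac{3417}{780036218} = -105336 - - \frac{30315624}{390018109} = -105336 + \frac{30315624}{390018109} = - \frac{41082917214000}{390018109}$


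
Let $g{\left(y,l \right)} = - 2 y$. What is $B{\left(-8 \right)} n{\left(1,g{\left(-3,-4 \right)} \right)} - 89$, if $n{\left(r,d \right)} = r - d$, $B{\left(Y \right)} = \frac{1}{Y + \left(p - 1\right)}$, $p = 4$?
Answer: $-88$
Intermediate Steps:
$B{\left(Y \right)} = \frac{1}{3 + Y}$ ($B{\left(Y \right)} = \frac{1}{Y + \left(4 - 1\right)} = \frac{1}{Y + 3} = \frac{1}{3 + Y}$)
$B{\left(-8 \right)} n{\left(1,g{\left(-3,-4 \right)} \right)} - 89 = \frac{1 - \left(-2\right) \left(-3\right)}{3 - 8} - 89 = \frac{1 - 6}{-5} - 89 = - \frac{1 - 6}{5} - 89 = \left(- \frac{1}{5}\right) \left(-5\right) - 89 = 1 - 89 = -88$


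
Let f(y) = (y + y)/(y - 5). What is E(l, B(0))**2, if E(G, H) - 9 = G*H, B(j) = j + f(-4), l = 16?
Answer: 43681/81 ≈ 539.27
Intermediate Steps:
f(y) = 2*y/(-5 + y) (f(y) = (2*y)/(-5 + y) = 2*y/(-5 + y))
B(j) = 8/9 + j (B(j) = j + 2*(-4)/(-5 - 4) = j + 2*(-4)/(-9) = j + 2*(-4)*(-1/9) = j + 8/9 = 8/9 + j)
E(G, H) = 9 + G*H
E(l, B(0))**2 = (9 + 16*(8/9 + 0))**2 = (9 + 16*(8/9))**2 = (9 + 128/9)**2 = (209/9)**2 = 43681/81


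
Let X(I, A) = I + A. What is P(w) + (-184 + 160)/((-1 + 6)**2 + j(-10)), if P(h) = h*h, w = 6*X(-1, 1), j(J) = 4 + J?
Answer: -24/19 ≈ -1.2632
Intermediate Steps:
X(I, A) = A + I
w = 0 (w = 6*(1 - 1) = 6*0 = 0)
P(h) = h**2
P(w) + (-184 + 160)/((-1 + 6)**2 + j(-10)) = 0**2 + (-184 + 160)/((-1 + 6)**2 + (4 - 10)) = 0 - 24/(5**2 - 6) = 0 - 24/(25 - 6) = 0 - 24/19 = -24/19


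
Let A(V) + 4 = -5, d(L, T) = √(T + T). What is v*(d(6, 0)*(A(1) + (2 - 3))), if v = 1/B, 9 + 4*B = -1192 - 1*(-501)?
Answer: 0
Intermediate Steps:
d(L, T) = √2*√T (d(L, T) = √(2*T) = √2*√T)
A(V) = -9 (A(V) = -4 - 5 = -9)
B = -175 (B = -9/4 + (-1192 - 1*(-501))/4 = -9/4 + (-1192 + 501)/4 = -9/4 + (¼)*(-691) = -9/4 - 691/4 = -175)
v = -1/175 (v = 1/(-175) = -1/175 ≈ -0.0057143)
v*(d(6, 0)*(A(1) + (2 - 3))) = -√2*√0*(-9 + (2 - 3))/175 = -√2*0*(-9 - 1)/175 = -0*(-10) = -1/175*0 = 0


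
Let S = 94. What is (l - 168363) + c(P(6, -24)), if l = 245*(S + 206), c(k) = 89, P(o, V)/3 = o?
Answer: -94774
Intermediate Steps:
P(o, V) = 3*o
l = 73500 (l = 245*(94 + 206) = 245*300 = 73500)
(l - 168363) + c(P(6, -24)) = (73500 - 168363) + 89 = -94863 + 89 = -94774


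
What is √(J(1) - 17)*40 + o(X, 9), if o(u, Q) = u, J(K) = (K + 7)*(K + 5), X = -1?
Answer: -1 + 40*√31 ≈ 221.71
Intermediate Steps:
J(K) = (5 + K)*(7 + K) (J(K) = (7 + K)*(5 + K) = (5 + K)*(7 + K))
√(J(1) - 17)*40 + o(X, 9) = √((35 + 1² + 12*1) - 17)*40 - 1 = √((35 + 1 + 12) - 17)*40 - 1 = √(48 - 17)*40 - 1 = √31*40 - 1 = 40*√31 - 1 = -1 + 40*√31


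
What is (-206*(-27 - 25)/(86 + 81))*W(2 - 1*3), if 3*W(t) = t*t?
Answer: 10712/501 ≈ 21.381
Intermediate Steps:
W(t) = t²/3 (W(t) = (t*t)/3 = t²/3)
(-206*(-27 - 25)/(86 + 81))*W(2 - 1*3) = (-206*(-27 - 25)/(86 + 81))*((2 - 1*3)²/3) = (-(-10712)/167)*((2 - 3)²/3) = (-(-10712)/167)*((⅓)*(-1)²) = (-206*(-52/167))*((⅓)*1) = (10712/167)*(⅓) = 10712/501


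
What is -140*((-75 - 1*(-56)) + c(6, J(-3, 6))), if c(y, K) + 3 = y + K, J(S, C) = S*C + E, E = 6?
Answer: 3920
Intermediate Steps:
J(S, C) = 6 + C*S (J(S, C) = S*C + 6 = C*S + 6 = 6 + C*S)
c(y, K) = -3 + K + y (c(y, K) = -3 + (y + K) = -3 + (K + y) = -3 + K + y)
-140*((-75 - 1*(-56)) + c(6, J(-3, 6))) = -140*((-75 - 1*(-56)) + (-3 + (6 + 6*(-3)) + 6)) = -140*((-75 + 56) + (-3 + (6 - 18) + 6)) = -140*(-19 + (-3 - 12 + 6)) = -140*(-19 - 9) = -140*(-28) = 3920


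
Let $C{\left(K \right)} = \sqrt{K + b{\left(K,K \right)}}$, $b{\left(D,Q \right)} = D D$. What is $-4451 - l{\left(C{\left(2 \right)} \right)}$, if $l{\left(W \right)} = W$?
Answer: $-4451 - \sqrt{6} \approx -4453.5$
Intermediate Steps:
$b{\left(D,Q \right)} = D^{2}$
$C{\left(K \right)} = \sqrt{K + K^{2}}$
$-4451 - l{\left(C{\left(2 \right)} \right)} = -4451 - \sqrt{2 \left(1 + 2\right)} = -4451 - \sqrt{2 \cdot 3} = -4451 - \sqrt{6}$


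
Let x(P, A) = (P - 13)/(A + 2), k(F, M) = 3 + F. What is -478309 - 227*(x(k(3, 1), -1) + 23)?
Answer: -481941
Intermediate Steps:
x(P, A) = (-13 + P)/(2 + A)
-478309 - 227*(x(k(3, 1), -1) + 23) = -478309 - 227*((-13 + (3 + 3))/(2 - 1) + 23) = -478309 - 227*((-13 + 6)/1 + 23) = -478309 - 227*(1*(-7) + 23) = -478309 - 227*(-7 + 23) = -478309 - 227*16 = -478309 - 1*3632 = -478309 - 3632 = -481941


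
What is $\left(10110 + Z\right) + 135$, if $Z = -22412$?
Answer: $-12167$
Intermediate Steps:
$\left(10110 + Z\right) + 135 = \left(10110 - 22412\right) + 135 = -12302 + 135 = -12167$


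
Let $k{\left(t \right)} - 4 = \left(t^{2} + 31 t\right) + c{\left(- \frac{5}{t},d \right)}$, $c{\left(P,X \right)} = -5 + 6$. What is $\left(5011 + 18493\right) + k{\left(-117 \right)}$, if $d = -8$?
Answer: $33571$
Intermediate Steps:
$c{\left(P,X \right)} = 1$
$k{\left(t \right)} = 5 + t^{2} + 31 t$ ($k{\left(t \right)} = 4 + \left(\left(t^{2} + 31 t\right) + 1\right) = 4 + \left(1 + t^{2} + 31 t\right) = 5 + t^{2} + 31 t$)
$\left(5011 + 18493\right) + k{\left(-117 \right)} = \left(5011 + 18493\right) + \left(5 + \left(-117\right)^{2} + 31 \left(-117\right)\right) = 23504 + \left(5 + 13689 - 3627\right) = 23504 + 10067 = 33571$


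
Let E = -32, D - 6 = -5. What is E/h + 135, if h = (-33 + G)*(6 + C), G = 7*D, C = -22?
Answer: 1754/13 ≈ 134.92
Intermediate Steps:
D = 1 (D = 6 - 5 = 1)
G = 7 (G = 7*1 = 7)
h = 416 (h = (-33 + 7)*(6 - 22) = -26*(-16) = 416)
E/h + 135 = -32/416 + 135 = (1/416)*(-32) + 135 = -1/13 + 135 = 1754/13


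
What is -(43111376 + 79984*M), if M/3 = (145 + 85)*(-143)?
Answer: 7848909904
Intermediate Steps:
M = -98670 (M = 3*((145 + 85)*(-143)) = 3*(230*(-143)) = 3*(-32890) = -98670)
-(43111376 + 79984*M) = -79984/(1/(539 - 98670)) = -79984/(1/(-98131)) = -79984/(-1/98131) = -79984*(-98131) = 7848909904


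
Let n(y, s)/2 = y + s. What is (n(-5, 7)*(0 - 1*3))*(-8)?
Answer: 96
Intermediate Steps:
n(y, s) = 2*s + 2*y (n(y, s) = 2*(y + s) = 2*(s + y) = 2*s + 2*y)
(n(-5, 7)*(0 - 1*3))*(-8) = ((2*7 + 2*(-5))*(0 - 1*3))*(-8) = ((14 - 10)*(0 - 3))*(-8) = (4*(-3))*(-8) = -12*(-8) = 96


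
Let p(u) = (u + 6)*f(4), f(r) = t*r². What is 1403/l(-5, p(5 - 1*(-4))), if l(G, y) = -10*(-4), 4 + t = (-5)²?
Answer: 1403/40 ≈ 35.075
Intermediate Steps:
t = 21 (t = -4 + (-5)² = -4 + 25 = 21)
f(r) = 21*r²
p(u) = 2016 + 336*u (p(u) = (u + 6)*(21*4²) = (6 + u)*(21*16) = (6 + u)*336 = 2016 + 336*u)
l(G, y) = 40
1403/l(-5, p(5 - 1*(-4))) = 1403/40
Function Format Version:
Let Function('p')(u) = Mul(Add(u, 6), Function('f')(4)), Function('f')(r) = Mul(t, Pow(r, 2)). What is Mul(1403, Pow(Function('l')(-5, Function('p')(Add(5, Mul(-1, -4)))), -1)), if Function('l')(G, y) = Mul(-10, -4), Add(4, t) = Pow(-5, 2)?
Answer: Rational(1403, 40) ≈ 35.075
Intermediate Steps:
t = 21 (t = Add(-4, Pow(-5, 2)) = Add(-4, 25) = 21)
Function('f')(r) = Mul(21, Pow(r, 2))
Function('p')(u) = Add(2016, Mul(336, u)) (Function('p')(u) = Mul(Add(u, 6), Mul(21, Pow(4, 2))) = Mul(Add(6, u), Mul(21, 16)) = Mul(Add(6, u), 336) = Add(2016, Mul(336, u)))
Function('l')(G, y) = 40
Mul(1403, Pow(Function('l')(-5, Function('p')(Add(5, Mul(-1, -4)))), -1)) = Mul(1403, Pow(40, -1)) = Mul(1403, Rational(1, 40)) = Rational(1403, 40)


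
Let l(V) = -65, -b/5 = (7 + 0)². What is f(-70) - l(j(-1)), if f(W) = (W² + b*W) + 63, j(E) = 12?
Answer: 22178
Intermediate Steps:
b = -245 (b = -5*(7 + 0)² = -5*7² = -5*49 = -245)
f(W) = 63 + W² - 245*W (f(W) = (W² - 245*W) + 63 = 63 + W² - 245*W)
f(-70) - l(j(-1)) = (63 + (-70)² - 245*(-70)) - 1*(-65) = (63 + 4900 + 17150) + 65 = 22113 + 65 = 22178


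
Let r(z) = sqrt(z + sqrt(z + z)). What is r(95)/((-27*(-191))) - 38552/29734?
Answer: -19276/14867 + sqrt(95 + sqrt(190))/5157 ≈ -1.2945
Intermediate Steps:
r(z) = sqrt(z + sqrt(2)*sqrt(z)) (r(z) = sqrt(z + sqrt(2*z)) = sqrt(z + sqrt(2)*sqrt(z)))
r(95)/((-27*(-191))) - 38552/29734 = sqrt(95 + sqrt(2)*sqrt(95))/((-27*(-191))) - 38552/29734 = sqrt(95 + sqrt(190))/5157 - 38552*1/29734 = sqrt(95 + sqrt(190))*(1/5157) - 19276/14867 = sqrt(95 + sqrt(190))/5157 - 19276/14867 = -19276/14867 + sqrt(95 + sqrt(190))/5157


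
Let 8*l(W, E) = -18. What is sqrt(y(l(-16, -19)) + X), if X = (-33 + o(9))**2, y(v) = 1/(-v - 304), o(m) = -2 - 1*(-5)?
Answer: 2*sqrt(327789818)/1207 ≈ 30.000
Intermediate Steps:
l(W, E) = -9/4 (l(W, E) = (1/8)*(-18) = -9/4)
o(m) = 3 (o(m) = -2 + 5 = 3)
y(v) = 1/(-304 - v)
X = 900 (X = (-33 + 3)**2 = (-30)**2 = 900)
sqrt(y(l(-16, -19)) + X) = sqrt(-1/(304 - 9/4) + 900) = sqrt(-1/1207/4 + 900) = sqrt(-1*4/1207 + 900) = sqrt(-4/1207 + 900) = sqrt(1086296/1207) = 2*sqrt(327789818)/1207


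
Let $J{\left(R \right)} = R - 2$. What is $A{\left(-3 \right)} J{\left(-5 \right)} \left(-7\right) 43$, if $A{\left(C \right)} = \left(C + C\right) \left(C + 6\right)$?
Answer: $-37926$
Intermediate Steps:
$A{\left(C \right)} = 2 C \left(6 + C\right)$
$J{\left(R \right)} = -2 + R$
$A{\left(-3 \right)} J{\left(-5 \right)} \left(-7\right) 43 = 2 \left(-3\right) \left(6 - 3\right) \left(-2 - 5\right) \left(-7\right) 43 = 2 \left(-3\right) 3 \left(-7\right) \left(-7\right) 43 = \left(-18\right) \left(-7\right) \left(-7\right) 43 = 126 \left(-7\right) 43 = \left(-882\right) 43 = -37926$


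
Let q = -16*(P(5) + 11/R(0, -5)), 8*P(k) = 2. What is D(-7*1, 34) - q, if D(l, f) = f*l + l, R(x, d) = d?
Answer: -1381/5 ≈ -276.20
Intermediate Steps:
P(k) = 1/4 (P(k) = (1/8)*2 = 1/4)
D(l, f) = l + f*l
q = 156/5 (q = -16*(1/4 + 11/(-5)) = -16*(1/4 + 11*(-1/5)) = -16*(1/4 - 11/5) = -16*(-39/20) = 156/5 ≈ 31.200)
D(-7*1, 34) - q = (-7*1)*(1 + 34) - 1*156/5 = -7*35 - 156/5 = -245 - 156/5 = -1381/5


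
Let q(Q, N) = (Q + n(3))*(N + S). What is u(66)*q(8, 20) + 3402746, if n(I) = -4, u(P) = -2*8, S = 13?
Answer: 3400634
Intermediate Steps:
u(P) = -16
q(Q, N) = (-4 + Q)*(13 + N) (q(Q, N) = (Q - 4)*(N + 13) = (-4 + Q)*(13 + N))
u(66)*q(8, 20) + 3402746 = -16*(-52 - 4*20 + 13*8 + 20*8) + 3402746 = -16*(-52 - 80 + 104 + 160) + 3402746 = -16*132 + 3402746 = -2112 + 3402746 = 3400634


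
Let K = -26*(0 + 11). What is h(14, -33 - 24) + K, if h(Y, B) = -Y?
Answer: -300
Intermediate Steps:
K = -286 (K = -26*11 = -286)
h(14, -33 - 24) + K = -1*14 - 286 = -14 - 286 = -300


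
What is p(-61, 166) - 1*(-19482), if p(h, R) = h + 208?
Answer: 19629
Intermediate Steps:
p(h, R) = 208 + h
p(-61, 166) - 1*(-19482) = (208 - 61) - 1*(-19482) = 147 + 19482 = 19629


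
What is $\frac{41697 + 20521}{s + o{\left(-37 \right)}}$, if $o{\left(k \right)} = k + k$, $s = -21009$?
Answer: $- \frac{62218}{21083} \approx -2.9511$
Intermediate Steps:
$o{\left(k \right)} = 2 k$
$\frac{41697 + 20521}{s + o{\left(-37 \right)}} = \frac{41697 + 20521}{-21009 + 2 \left(-37\right)} = \frac{62218}{-21009 - 74} = \frac{62218}{-21083} = 62218 \left(- \frac{1}{21083}\right) = - \frac{62218}{21083}$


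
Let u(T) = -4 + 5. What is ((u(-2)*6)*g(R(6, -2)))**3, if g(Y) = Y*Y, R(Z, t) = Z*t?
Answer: 644972544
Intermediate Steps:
u(T) = 1
g(Y) = Y**2
((u(-2)*6)*g(R(6, -2)))**3 = ((1*6)*(6*(-2))**2)**3 = (6*(-12)**2)**3 = (6*144)**3 = 864**3 = 644972544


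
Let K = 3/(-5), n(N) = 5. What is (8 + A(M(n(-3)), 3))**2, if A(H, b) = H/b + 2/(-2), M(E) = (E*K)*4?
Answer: 9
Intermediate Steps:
K = -3/5 (K = 3*(-1/5) = -3/5 ≈ -0.60000)
M(E) = -12*E/5 (M(E) = (E*(-3/5))*4 = -3*E/5*4 = -12*E/5)
A(H, b) = -1 + H/b (A(H, b) = H/b + 2*(-1/2) = H/b - 1 = -1 + H/b)
(8 + A(M(n(-3)), 3))**2 = (8 + (-12/5*5 - 1*3)/3)**2 = (8 + (-12 - 3)/3)**2 = (8 + (1/3)*(-15))**2 = (8 - 5)**2 = 3**2 = 9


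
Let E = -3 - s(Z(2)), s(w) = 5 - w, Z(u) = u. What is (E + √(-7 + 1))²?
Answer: (6 - I*√6)² ≈ 30.0 - 29.394*I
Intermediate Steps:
E = -6 (E = -3 - (5 - 1*2) = -3 - (5 - 2) = -3 - 1*3 = -3 - 3 = -6)
(E + √(-7 + 1))² = (-6 + √(-7 + 1))² = (-6 + √(-6))² = (-6 + I*√6)²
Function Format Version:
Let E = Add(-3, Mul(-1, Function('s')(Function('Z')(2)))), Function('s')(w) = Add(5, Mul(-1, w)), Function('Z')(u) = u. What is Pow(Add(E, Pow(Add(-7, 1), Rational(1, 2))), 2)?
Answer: Pow(Add(6, Mul(-1, I, Pow(6, Rational(1, 2)))), 2) ≈ Add(30.000, Mul(-29.394, I))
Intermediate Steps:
E = -6 (E = Add(-3, Mul(-1, Add(5, Mul(-1, 2)))) = Add(-3, Mul(-1, Add(5, -2))) = Add(-3, Mul(-1, 3)) = Add(-3, -3) = -6)
Pow(Add(E, Pow(Add(-7, 1), Rational(1, 2))), 2) = Pow(Add(-6, Pow(Add(-7, 1), Rational(1, 2))), 2) = Pow(Add(-6, Pow(-6, Rational(1, 2))), 2) = Pow(Add(-6, Mul(I, Pow(6, Rational(1, 2)))), 2)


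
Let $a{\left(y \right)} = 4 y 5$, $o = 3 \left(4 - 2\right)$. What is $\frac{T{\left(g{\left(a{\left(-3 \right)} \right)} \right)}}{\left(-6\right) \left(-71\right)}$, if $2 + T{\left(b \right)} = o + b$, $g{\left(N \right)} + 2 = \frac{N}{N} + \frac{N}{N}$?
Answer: $\frac{2}{213} \approx 0.0093897$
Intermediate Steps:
$o = 6$ ($o = 3 \cdot 2 = 6$)
$a{\left(y \right)} = 20 y$
$g{\left(N \right)} = 0$ ($g{\left(N \right)} = -2 + \left(\frac{N}{N} + \frac{N}{N}\right) = -2 + \left(1 + 1\right) = -2 + 2 = 0$)
$T{\left(b \right)} = 4 + b$ ($T{\left(b \right)} = -2 + \left(6 + b\right) = 4 + b$)
$\frac{T{\left(g{\left(a{\left(-3 \right)} \right)} \right)}}{\left(-6\right) \left(-71\right)} = \frac{4 + 0}{\left(-6\right) \left(-71\right)} = \frac{4}{426} = 4 \cdot \frac{1}{426} = \frac{2}{213}$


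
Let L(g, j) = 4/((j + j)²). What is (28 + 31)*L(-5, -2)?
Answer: 59/4 ≈ 14.750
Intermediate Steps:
L(g, j) = j⁻² (L(g, j) = 4/((2*j)²) = 4/((4*j²)) = 4*(1/(4*j²)) = j⁻²)
(28 + 31)*L(-5, -2) = (28 + 31)/(-2)² = 59*(¼) = 59/4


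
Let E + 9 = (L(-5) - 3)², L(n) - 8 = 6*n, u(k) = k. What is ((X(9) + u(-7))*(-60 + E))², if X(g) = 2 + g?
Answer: 4946176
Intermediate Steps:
L(n) = 8 + 6*n
E = 616 (E = -9 + ((8 + 6*(-5)) - 3)² = -9 + ((8 - 30) - 3)² = -9 + (-22 - 3)² = -9 + (-25)² = -9 + 625 = 616)
((X(9) + u(-7))*(-60 + E))² = (((2 + 9) - 7)*(-60 + 616))² = ((11 - 7)*556)² = (4*556)² = 2224² = 4946176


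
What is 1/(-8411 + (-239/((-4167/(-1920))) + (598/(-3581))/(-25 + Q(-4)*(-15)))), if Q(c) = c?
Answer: -174090315/1483445711687 ≈ -0.00011736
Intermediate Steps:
1/(-8411 + (-239/((-4167/(-1920))) + (598/(-3581))/(-25 + Q(-4)*(-15)))) = 1/(-8411 + (-239/((-4167/(-1920))) + (598/(-3581))/(-25 - 4*(-15)))) = 1/(-8411 + (-239/((-4167*(-1/1920))) + (598*(-1/3581))/(-25 + 60))) = 1/(-8411 + (-239/1389/640 - 598/3581/35)) = 1/(-8411 + (-239*640/1389 - 598/3581*1/35)) = 1/(-8411 + (-152960/1389 - 598/125335)) = 1/(-8411 - 19172072222/174090315) = 1/(-1483445711687/174090315) = -174090315/1483445711687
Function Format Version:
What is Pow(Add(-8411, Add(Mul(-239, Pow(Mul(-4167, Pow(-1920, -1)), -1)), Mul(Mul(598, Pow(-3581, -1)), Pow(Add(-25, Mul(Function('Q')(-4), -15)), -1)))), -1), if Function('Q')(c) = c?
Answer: Rational(-174090315, 1483445711687) ≈ -0.00011736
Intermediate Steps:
Pow(Add(-8411, Add(Mul(-239, Pow(Mul(-4167, Pow(-1920, -1)), -1)), Mul(Mul(598, Pow(-3581, -1)), Pow(Add(-25, Mul(Function('Q')(-4), -15)), -1)))), -1) = Pow(Add(-8411, Add(Mul(-239, Pow(Mul(-4167, Pow(-1920, -1)), -1)), Mul(Mul(598, Pow(-3581, -1)), Pow(Add(-25, Mul(-4, -15)), -1)))), -1) = Pow(Add(-8411, Add(Mul(-239, Pow(Mul(-4167, Rational(-1, 1920)), -1)), Mul(Mul(598, Rational(-1, 3581)), Pow(Add(-25, 60), -1)))), -1) = Pow(Add(-8411, Add(Mul(-239, Pow(Rational(1389, 640), -1)), Mul(Rational(-598, 3581), Pow(35, -1)))), -1) = Pow(Add(-8411, Add(Mul(-239, Rational(640, 1389)), Mul(Rational(-598, 3581), Rational(1, 35)))), -1) = Pow(Add(-8411, Add(Rational(-152960, 1389), Rational(-598, 125335))), -1) = Pow(Add(-8411, Rational(-19172072222, 174090315)), -1) = Pow(Rational(-1483445711687, 174090315), -1) = Rational(-174090315, 1483445711687)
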